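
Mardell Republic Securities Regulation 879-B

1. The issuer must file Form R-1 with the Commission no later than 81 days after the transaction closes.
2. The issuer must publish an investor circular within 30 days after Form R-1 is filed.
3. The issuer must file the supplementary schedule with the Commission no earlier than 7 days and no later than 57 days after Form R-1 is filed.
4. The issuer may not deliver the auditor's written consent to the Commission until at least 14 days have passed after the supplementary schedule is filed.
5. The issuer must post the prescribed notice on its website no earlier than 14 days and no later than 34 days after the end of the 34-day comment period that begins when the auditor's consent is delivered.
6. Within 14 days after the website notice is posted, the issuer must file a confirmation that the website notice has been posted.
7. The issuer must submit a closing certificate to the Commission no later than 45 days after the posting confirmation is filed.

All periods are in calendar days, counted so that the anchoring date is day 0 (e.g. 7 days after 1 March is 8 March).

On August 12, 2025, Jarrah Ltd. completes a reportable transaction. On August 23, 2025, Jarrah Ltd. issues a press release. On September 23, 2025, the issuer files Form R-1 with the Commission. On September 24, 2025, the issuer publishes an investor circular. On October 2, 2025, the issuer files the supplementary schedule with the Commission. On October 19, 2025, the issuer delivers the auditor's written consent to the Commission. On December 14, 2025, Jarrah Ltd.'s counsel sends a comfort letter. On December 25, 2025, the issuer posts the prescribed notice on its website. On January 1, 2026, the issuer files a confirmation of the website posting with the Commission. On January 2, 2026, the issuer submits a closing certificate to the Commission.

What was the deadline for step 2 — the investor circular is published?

October 23, 2025

Step 2 runs from September 23, 2025, when Form R-1 is filed. 30 days after September 23, 2025 is October 23, 2025.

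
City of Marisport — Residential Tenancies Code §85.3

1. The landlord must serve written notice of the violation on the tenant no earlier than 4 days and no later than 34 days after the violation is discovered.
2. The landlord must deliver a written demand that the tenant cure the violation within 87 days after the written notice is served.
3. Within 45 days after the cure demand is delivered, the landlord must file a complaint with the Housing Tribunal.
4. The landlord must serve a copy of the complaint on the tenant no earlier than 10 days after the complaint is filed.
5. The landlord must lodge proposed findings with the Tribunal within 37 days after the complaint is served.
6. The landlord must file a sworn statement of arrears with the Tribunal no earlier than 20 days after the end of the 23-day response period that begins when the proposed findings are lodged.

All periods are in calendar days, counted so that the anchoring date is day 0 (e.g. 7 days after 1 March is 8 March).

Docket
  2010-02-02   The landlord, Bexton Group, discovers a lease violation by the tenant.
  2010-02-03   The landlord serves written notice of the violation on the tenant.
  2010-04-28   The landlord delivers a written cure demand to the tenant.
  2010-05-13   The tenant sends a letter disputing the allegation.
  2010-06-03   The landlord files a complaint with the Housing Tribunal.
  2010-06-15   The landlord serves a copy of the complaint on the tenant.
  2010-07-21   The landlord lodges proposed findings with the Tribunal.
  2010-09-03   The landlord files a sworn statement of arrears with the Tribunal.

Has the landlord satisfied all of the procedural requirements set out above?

No

Step 1: the window is 4–34 days after 2010-02-02 (when the violation is discovered), so 2010-02-06 through 2010-03-08; 2010-02-03 is 3 days too early.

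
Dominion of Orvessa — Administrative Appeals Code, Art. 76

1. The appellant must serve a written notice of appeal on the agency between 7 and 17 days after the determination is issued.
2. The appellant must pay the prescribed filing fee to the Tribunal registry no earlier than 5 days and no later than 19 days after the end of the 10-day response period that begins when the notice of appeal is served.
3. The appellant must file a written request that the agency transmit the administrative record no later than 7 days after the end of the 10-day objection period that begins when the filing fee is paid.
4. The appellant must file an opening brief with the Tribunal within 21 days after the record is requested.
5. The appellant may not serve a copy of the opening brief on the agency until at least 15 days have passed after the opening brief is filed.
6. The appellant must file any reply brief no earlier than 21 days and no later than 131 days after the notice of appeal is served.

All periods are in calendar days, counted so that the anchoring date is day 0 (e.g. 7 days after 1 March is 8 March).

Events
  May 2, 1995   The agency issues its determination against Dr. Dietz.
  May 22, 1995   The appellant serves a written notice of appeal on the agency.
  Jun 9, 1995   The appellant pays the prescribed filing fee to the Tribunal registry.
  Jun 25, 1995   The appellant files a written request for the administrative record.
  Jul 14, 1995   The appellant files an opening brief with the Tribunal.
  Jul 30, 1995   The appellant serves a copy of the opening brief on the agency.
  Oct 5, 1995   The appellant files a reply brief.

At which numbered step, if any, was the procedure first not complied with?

Step 1 — 7 and 17 days from May 2, 1995 (when the determination is issued) are May 9, 1995 and May 19, 1995 respectively; done May 22, 1995 — 3 days after the window closed.

Step 1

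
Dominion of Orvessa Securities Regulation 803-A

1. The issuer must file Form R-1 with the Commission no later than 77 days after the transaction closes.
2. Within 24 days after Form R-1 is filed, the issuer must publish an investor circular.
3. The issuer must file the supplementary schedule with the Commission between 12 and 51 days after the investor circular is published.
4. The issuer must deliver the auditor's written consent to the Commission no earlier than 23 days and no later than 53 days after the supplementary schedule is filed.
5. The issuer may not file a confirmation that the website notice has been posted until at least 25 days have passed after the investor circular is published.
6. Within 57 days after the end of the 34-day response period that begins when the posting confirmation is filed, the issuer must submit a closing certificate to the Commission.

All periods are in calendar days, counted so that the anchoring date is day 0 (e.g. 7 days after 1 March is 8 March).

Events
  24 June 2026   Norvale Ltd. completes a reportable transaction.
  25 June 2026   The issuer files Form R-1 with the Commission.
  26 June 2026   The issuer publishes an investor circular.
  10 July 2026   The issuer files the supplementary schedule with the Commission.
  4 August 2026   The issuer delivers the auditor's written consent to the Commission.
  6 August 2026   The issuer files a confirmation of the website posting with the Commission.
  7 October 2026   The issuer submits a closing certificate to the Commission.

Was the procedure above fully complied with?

Step 1: 77 days after 24 June 2026 (when the transaction closes) is 9 September 2026; 25 June 2026 is within that limit.
Step 2: 24 days after 25 June 2026 (when Form R-1 is filed) is 19 July 2026; done 26 June 2026 — timely.
Step 3: the window is 12–51 days after 26 June 2026 (when the investor circular is published), so 8 July 2026 through 16 August 2026; done 10 July 2026, which is between those dates.
Step 4: the window is 23–53 days after 10 July 2026 (when the supplementary schedule is filed), so 2 August 2026 through 1 September 2026; done 4 August 2026, which is between those dates.
Step 5: the earliest permitted date is 25 days after 26 June 2026 (when the investor circular is published), i.e. 21 July 2026; done 6 August 2026 — permitted.
Step 6: 57 days after 9 September 2026 (end of the 34-day response period, which began when the posting confirmation is filed on 6 August 2026) is 5 November 2026; done 7 October 2026 — timely.

Yes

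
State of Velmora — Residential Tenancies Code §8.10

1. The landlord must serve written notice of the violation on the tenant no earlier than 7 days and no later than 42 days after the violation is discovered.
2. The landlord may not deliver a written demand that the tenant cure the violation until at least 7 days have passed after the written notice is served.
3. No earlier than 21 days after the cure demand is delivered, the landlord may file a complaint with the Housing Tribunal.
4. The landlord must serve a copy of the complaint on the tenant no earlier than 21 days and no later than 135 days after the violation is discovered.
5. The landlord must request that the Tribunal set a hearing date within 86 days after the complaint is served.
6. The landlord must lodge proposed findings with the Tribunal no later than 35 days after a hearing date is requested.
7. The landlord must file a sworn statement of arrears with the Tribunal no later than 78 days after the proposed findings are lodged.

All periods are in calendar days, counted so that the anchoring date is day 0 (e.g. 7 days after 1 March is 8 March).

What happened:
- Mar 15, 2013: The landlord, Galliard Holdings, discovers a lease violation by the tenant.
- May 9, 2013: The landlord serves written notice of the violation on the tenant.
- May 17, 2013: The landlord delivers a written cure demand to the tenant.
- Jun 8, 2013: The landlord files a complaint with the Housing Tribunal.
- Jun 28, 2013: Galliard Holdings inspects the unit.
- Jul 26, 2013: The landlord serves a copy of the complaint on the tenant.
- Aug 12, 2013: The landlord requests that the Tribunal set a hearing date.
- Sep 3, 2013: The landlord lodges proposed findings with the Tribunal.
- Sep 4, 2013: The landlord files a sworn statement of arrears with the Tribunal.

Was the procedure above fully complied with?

Step 1: the window is 7–42 days after Mar 15, 2013 (when the violation is discovered), so Mar 22, 2013 through Apr 26, 2013; done May 9, 2013 — 13 days after the window closed.

No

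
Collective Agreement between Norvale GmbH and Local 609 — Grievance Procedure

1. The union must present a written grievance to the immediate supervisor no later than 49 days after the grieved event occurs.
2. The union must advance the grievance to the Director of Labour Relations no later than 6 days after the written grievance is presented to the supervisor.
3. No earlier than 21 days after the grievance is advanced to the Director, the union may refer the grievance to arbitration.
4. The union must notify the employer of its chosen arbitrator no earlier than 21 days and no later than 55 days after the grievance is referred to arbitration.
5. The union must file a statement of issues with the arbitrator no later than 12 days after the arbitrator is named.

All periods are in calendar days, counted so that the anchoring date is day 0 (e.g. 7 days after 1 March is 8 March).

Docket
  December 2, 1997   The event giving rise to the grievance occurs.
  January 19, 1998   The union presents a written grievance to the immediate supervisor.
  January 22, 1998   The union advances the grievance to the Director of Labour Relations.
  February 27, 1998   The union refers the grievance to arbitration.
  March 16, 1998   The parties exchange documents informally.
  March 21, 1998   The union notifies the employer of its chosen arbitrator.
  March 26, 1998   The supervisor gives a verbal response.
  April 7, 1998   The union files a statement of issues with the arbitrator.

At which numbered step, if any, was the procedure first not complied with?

Step 1 — counting 49 days from December 2, 1997 (when the grieved event occurs) gives a deadline of January 20, 1998; January 19, 1998 is within that limit.
Step 2 — counting 6 days from January 19, 1998 (when the written grievance is presented to the supervisor) gives a deadline of January 25, 1998; January 22, 1998 is within that limit.
Step 3 — must wait 21 days from January 22, 1998 (when the grievance is advanced to the Director), so not before February 12, 1998; done February 27, 1998 — permitted.
Step 4 — 21 and 55 days from February 27, 1998 (when the grievance is referred to arbitration) are March 20, 1998 and April 23, 1998 respectively; done March 21, 1998, which is between those dates.
Step 5 — counting 12 days from March 21, 1998 (when the arbitrator is named) gives a deadline of April 2, 1998; done April 7, 1998 — 5 days late.

Step 5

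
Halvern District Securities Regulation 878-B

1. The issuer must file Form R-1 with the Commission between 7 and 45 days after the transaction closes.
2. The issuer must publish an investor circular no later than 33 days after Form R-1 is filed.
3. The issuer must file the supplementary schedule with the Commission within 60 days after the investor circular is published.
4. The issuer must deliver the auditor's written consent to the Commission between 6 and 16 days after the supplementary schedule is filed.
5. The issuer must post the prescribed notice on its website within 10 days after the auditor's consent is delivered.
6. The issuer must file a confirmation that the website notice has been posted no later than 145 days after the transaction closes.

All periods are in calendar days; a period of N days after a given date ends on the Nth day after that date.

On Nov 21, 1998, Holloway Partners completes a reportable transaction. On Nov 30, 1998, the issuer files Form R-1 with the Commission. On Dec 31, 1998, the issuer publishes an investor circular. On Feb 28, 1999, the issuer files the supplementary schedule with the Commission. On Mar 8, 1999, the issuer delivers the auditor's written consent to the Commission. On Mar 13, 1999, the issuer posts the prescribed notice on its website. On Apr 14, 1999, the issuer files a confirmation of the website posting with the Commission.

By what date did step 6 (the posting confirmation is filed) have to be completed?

Step 6 runs from Nov 21, 1998, when the transaction closes. 145 days after Nov 21, 1998 is Apr 15, 1999.

Apr 15, 1999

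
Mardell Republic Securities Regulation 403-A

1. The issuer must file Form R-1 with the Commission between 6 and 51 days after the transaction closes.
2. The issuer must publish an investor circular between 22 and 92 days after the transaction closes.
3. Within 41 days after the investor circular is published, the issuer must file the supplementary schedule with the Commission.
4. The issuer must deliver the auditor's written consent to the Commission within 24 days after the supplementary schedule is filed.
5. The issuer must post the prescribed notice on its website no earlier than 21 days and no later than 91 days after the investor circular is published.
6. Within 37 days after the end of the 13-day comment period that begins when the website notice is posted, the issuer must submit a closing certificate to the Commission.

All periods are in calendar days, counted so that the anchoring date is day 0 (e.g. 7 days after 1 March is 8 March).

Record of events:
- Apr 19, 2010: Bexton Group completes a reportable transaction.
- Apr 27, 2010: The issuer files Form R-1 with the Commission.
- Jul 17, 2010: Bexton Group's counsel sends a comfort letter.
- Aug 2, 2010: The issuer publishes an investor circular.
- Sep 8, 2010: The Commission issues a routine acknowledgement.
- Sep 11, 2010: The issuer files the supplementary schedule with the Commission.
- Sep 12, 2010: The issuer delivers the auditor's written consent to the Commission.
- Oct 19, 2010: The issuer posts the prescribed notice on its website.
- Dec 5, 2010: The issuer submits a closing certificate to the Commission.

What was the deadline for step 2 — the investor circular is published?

Jul 20, 2010

Step 2 runs from Apr 19, 2010, when the transaction closes. The window is 22–92 days after Apr 19, 2010; it closes on Jul 20, 2010.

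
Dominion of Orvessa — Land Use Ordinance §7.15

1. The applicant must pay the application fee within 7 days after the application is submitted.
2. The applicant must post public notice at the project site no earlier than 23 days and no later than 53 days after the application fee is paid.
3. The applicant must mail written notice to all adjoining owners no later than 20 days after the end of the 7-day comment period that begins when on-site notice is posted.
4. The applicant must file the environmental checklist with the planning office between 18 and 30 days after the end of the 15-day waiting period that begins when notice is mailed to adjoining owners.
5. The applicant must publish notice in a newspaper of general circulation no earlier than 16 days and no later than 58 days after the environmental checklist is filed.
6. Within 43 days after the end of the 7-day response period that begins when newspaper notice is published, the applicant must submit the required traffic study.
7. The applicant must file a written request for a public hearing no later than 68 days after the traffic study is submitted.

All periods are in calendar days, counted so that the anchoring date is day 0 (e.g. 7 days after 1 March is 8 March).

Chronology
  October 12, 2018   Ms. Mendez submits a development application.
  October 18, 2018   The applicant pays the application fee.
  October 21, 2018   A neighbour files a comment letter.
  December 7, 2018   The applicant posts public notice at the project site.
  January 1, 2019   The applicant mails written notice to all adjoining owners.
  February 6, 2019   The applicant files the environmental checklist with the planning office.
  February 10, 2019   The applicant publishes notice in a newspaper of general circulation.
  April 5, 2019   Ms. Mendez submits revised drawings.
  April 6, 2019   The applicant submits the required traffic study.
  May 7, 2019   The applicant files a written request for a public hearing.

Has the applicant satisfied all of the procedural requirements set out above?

No

Step 1: 7 days after October 12, 2018 (when the application is submitted) is October 19, 2018; October 18, 2018 is within that limit.
Step 2: the window is 23–53 days after October 18, 2018 (when the application fee is paid), so November 10, 2018 through December 10, 2018; done December 7, 2018, which is between those dates.
Step 3: 20 days after December 14, 2018 (end of the 7-day comment period, which began when on-site notice is posted on December 7, 2018) is January 3, 2019; completed January 1, 2019, before the deadline.
Step 4: the window is 18–30 days after January 16, 2019 (end of the 15-day waiting period, which began when notice is mailed to adjoining owners on January 1, 2019), so February 3, 2019 through February 15, 2019; done February 6, 2019, which is between those dates.
Step 5: the window is 16–58 days after February 6, 2019 (when the environmental checklist is filed), so February 22, 2019 through April 5, 2019; done February 10, 2019 — 12 days before the window opened.
The analysis stops there.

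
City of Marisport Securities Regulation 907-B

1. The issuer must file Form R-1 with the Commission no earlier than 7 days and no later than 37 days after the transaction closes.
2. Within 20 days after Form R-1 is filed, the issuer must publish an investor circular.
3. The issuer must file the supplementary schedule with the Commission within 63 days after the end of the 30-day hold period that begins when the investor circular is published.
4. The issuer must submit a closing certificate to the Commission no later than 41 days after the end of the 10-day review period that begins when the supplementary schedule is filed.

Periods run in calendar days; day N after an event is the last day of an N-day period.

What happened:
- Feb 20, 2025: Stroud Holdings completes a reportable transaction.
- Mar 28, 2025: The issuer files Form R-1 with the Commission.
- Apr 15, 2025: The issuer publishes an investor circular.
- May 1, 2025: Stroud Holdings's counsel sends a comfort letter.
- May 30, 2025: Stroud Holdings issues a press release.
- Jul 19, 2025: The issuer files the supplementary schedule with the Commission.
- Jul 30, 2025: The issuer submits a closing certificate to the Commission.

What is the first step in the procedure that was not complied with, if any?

Step 1: the window is 7–37 days after Feb 20, 2025 (when the transaction closes), so Feb 27, 2025 through Mar 29, 2025; done Mar 28, 2025 — within the window.
Step 2: 20 days after Mar 28, 2025 (when Form R-1 is filed) is Apr 17, 2025; completed Apr 15, 2025, before the deadline.
Step 3: 63 days after May 15, 2025 (end of the 30-day hold period, which began when the investor circular is published on Apr 15, 2025) is Jul 17, 2025; not done until Jul 19, 2025, 2 days after the deadline.
Later steps need not be reached.

Step 3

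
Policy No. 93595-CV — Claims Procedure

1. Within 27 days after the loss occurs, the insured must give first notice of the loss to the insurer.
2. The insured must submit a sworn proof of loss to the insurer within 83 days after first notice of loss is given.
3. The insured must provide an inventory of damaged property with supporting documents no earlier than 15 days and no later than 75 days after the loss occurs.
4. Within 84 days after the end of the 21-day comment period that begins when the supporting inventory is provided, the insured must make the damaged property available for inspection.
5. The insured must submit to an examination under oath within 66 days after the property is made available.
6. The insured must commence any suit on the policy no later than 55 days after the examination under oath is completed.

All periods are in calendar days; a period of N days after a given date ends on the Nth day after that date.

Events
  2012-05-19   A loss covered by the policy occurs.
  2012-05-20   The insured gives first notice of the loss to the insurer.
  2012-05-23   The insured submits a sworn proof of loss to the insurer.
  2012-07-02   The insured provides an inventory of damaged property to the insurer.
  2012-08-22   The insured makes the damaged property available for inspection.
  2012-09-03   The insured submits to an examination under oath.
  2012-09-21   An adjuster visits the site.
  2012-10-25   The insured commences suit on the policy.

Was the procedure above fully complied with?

Step 1 — counting 27 days from 2012-05-19 (when the loss occurs) gives a deadline of 2012-06-15; done 2012-05-20 — timely.
Step 2 — counting 83 days from 2012-05-20 (when first notice of loss is given) gives a deadline of 2012-08-11; completed 2012-05-23, before the deadline.
Step 3 — 15 and 75 days from 2012-05-19 (when the loss occurs) are 2012-06-03 and 2012-08-02 respectively; done 2012-07-02, which is between those dates.
Step 4 — counting 84 days from 2012-07-23 (end of the 21-day comment period, which began when the supporting inventory is provided on 2012-07-02) gives a deadline of 2012-10-15; completed 2012-08-22, before the deadline.
Step 5 — counting 66 days from 2012-08-22 (when the property is made available) gives a deadline of 2012-10-27; completed 2012-09-03, before the deadline.
Step 6 — counting 55 days from 2012-09-03 (when the examination under oath is completed) gives a deadline of 2012-10-28; done 2012-10-25 — timely.

Yes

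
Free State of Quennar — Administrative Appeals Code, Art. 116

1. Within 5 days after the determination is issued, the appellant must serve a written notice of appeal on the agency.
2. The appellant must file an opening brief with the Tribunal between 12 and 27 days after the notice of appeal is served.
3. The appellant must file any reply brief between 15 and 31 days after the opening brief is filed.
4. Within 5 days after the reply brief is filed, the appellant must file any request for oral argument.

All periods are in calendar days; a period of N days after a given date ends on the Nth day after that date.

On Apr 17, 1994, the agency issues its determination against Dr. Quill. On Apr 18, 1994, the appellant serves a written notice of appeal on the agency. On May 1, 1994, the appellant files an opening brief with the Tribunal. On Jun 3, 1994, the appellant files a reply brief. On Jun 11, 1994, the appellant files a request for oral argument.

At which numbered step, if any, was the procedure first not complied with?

Step 1 — counting 5 days from Apr 17, 1994 (when the determination is issued) gives a deadline of Apr 22, 1994; done Apr 18, 1994 — timely.
Step 2 — 12 and 27 days from Apr 18, 1994 (when the notice of appeal is served) are Apr 30, 1994 and May 15, 1994 respectively; May 1, 1994 falls inside that range.
Step 3 — 15 and 31 days from May 1, 1994 (when the opening brief is filed) are May 16, 1994 and Jun 1, 1994 respectively; Jun 3, 1994 is 2 days past the end of the window.
That is the first point of non-compliance.

Step 3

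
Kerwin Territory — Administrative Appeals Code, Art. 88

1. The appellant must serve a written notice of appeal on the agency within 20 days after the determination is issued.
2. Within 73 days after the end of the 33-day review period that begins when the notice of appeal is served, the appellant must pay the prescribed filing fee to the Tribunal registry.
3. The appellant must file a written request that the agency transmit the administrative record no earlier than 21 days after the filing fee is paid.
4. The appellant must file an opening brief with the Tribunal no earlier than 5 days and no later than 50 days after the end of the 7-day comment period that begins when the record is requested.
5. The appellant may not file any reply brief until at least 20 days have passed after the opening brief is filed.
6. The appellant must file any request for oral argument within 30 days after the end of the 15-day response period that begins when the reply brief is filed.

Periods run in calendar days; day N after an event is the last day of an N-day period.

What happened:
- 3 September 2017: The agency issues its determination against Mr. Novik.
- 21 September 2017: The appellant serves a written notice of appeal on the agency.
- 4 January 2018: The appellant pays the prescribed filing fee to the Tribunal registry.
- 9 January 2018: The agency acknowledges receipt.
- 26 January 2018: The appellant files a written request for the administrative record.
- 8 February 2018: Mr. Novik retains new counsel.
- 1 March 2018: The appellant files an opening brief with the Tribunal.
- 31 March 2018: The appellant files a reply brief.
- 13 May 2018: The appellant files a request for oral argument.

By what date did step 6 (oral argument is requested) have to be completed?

15 May 2018

The reply brief is filed on 31 March 2018; the 15-day response period therefore ends 15 April 2018, and step 6 runs from that date. 30 days after 15 April 2018 is 15 May 2018.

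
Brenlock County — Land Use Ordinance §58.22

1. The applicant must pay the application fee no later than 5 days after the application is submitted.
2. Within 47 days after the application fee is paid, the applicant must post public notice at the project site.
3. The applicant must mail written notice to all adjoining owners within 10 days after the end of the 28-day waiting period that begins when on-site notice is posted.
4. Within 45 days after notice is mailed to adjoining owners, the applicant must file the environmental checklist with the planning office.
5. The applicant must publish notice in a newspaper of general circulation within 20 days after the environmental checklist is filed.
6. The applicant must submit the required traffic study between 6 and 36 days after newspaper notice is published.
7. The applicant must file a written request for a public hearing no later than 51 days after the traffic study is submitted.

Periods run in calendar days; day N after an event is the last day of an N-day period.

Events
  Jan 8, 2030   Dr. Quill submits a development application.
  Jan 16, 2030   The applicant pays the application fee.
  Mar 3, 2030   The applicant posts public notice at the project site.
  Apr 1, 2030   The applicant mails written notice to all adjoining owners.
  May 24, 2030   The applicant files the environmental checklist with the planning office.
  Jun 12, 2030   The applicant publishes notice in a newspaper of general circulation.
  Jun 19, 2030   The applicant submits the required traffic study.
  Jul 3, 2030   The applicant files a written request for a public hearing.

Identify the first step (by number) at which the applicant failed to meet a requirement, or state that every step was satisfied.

Step 1

Step 1: 5 days after Jan 8, 2030 (when the application is submitted) is Jan 13, 2030; not done until Jan 16, 2030, 3 days after the deadline.
Later steps need not be reached.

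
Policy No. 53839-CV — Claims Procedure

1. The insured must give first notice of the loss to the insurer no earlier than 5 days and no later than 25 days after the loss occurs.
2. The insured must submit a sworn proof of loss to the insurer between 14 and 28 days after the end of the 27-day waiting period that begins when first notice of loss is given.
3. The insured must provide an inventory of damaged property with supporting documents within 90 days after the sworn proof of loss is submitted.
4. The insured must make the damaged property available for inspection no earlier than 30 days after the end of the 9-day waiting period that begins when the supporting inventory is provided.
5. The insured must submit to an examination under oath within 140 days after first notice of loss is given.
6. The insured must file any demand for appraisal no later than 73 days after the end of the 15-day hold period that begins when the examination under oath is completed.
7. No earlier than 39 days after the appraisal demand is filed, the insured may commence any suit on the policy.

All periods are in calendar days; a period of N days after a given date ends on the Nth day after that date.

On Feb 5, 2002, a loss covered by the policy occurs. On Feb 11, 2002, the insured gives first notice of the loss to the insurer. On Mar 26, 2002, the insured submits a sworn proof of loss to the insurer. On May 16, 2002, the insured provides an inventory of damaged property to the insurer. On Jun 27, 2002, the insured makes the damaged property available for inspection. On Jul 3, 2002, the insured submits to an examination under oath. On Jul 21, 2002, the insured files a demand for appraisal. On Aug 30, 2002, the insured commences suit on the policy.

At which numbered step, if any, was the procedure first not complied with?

Step 5

(1) the permitted window runs from Feb 5, 2002 + 5 = Feb 10, 2002 to Feb 5, 2002 + 25 = Mar 2, 2002; done Feb 11, 2002, which is between those dates.
(2) the permitted window runs from Mar 10, 2002 + 14 = Mar 24, 2002 to Mar 10, 2002 + 28 = Apr 7, 2002; done Mar 26, 2002 — within the window.
(3) due by Mar 26, 2002 + 90 days = Jun 24, 2002; completed May 16, 2002, before the deadline.
(4) permitted from May 25, 2002 + 30 days = Jun 24, 2002 onward; done Jun 27, 2002, after the minimum wait.
(5) due by Feb 11, 2002 + 140 days = Jul 1, 2002; not done until Jul 3, 2002, 2 days after the deadline.
No need to go further; step 5 was not satisfied.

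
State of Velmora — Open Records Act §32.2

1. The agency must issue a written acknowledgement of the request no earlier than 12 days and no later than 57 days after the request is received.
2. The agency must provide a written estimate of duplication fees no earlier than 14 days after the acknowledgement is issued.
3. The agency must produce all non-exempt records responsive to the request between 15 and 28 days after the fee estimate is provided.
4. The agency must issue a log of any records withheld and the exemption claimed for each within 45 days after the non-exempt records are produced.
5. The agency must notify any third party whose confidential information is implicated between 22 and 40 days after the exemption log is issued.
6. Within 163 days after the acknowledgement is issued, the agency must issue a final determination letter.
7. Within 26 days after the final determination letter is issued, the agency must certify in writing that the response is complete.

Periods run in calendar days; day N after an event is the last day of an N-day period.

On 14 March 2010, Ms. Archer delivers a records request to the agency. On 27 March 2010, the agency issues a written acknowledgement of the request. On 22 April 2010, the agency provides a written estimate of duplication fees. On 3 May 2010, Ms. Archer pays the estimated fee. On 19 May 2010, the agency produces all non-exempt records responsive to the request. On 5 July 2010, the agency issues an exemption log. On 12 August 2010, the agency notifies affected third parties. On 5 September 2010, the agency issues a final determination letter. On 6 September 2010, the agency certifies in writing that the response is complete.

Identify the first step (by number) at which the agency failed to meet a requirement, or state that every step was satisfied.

Step 1 — 12 and 57 days from 14 March 2010 (when the request is received) are 26 March 2010 and 10 May 2010 respectively; done 27 March 2010, which is between those dates.
Step 2 — must wait 14 days from 27 March 2010 (when the acknowledgement is issued), so not before 10 April 2010; 22 April 2010 is on or after that date.
Step 3 — 15 and 28 days from 22 April 2010 (when the fee estimate is provided) are 7 May 2010 and 20 May 2010 respectively; 19 May 2010 falls inside that range.
Step 4 — counting 45 days from 19 May 2010 (when the non-exempt records are produced) gives a deadline of 3 July 2010; done 5 July 2010 — 2 days late.
The analysis stops there.

Step 4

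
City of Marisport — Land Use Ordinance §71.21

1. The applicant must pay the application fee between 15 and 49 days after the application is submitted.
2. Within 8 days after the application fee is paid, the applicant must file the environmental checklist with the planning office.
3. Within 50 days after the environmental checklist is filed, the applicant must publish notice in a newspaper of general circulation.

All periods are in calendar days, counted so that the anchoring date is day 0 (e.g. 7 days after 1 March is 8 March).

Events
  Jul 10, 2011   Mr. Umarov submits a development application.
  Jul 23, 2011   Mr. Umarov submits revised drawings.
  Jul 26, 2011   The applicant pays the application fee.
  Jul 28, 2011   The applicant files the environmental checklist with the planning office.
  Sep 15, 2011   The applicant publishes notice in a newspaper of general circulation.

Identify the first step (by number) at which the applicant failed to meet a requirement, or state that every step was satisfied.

None — every step was satisfied

(1) the permitted window runs from Jul 10, 2011 + 15 = Jul 25, 2011 to Jul 10, 2011 + 49 = Aug 28, 2011; done Jul 26, 2011 — within the window.
(2) due by Jul 26, 2011 + 8 days = Aug 3, 2011; Jul 28, 2011 is within that limit.
(3) due by Jul 28, 2011 + 50 days = Sep 16, 2011; completed Sep 15, 2011, before the deadline.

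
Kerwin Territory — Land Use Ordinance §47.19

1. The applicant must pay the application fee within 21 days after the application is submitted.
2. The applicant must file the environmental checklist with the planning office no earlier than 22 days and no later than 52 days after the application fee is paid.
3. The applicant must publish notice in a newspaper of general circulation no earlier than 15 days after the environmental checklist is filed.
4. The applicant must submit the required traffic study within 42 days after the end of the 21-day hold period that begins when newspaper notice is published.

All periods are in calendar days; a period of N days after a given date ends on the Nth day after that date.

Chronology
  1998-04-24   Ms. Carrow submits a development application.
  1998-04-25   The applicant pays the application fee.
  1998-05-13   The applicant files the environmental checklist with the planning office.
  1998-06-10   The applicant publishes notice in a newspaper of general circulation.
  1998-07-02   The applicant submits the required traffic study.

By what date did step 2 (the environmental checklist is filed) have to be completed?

1998-06-16

Step 2 runs from 1998-04-25, when the application fee is paid. The window is 22–52 days after 1998-04-25; it closes on 1998-06-16.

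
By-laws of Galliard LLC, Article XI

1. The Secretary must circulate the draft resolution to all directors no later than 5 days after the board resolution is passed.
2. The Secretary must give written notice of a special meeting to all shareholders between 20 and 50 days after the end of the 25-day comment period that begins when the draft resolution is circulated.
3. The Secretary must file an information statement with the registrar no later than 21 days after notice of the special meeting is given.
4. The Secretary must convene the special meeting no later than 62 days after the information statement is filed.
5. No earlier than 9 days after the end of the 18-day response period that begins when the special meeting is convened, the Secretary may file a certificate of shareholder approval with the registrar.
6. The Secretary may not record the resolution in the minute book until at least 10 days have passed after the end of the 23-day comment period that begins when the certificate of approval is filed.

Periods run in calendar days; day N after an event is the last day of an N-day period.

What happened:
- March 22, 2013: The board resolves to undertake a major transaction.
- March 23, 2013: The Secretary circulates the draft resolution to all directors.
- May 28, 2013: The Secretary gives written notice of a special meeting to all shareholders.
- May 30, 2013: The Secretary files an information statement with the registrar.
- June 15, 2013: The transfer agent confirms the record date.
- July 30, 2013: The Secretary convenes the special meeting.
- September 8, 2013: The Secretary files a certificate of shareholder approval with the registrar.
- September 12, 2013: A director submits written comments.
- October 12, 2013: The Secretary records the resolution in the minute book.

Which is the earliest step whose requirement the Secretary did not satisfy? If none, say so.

(1) due by March 22, 2013 + 5 days = March 27, 2013; March 23, 2013 is within that limit.
(2) the permitted window runs from April 17, 2013 + 20 = May 7, 2013 to April 17, 2013 + 50 = June 6, 2013; done May 28, 2013 — within the window.
(3) due by May 28, 2013 + 21 days = June 18, 2013; done May 30, 2013 — timely.
(4) due by May 30, 2013 + 62 days = July 31, 2013; done July 30, 2013 — timely.
(5) permitted from August 17, 2013 + 9 days = August 26, 2013 onward; September 8, 2013 is on or after that date.
(6) permitted from October 1, 2013 + 10 days = October 11, 2013 onward; October 12, 2013 is on or after that date.

None — every step was satisfied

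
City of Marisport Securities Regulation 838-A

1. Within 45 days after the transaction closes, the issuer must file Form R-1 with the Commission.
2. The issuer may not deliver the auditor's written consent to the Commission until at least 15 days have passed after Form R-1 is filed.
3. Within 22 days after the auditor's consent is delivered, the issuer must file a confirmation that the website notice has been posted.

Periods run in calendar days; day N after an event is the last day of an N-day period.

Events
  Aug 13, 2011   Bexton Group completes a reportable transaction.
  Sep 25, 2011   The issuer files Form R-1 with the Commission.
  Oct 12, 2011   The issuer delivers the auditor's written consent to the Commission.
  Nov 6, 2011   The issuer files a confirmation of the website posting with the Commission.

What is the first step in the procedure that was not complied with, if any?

Step 1 — counting 45 days from Aug 13, 2011 (when the transaction closes) gives a deadline of Sep 27, 2011; completed Sep 25, 2011, before the deadline.
Step 2 — must wait 15 days from Sep 25, 2011 (when Form R-1 is filed), so not before Oct 10, 2011; done Oct 12, 2011 — permitted.
Step 3 — counting 22 days from Oct 12, 2011 (when the auditor's consent is delivered) gives a deadline of Nov 3, 2011; not done until Nov 6, 2011, 3 days after the deadline.

Step 3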